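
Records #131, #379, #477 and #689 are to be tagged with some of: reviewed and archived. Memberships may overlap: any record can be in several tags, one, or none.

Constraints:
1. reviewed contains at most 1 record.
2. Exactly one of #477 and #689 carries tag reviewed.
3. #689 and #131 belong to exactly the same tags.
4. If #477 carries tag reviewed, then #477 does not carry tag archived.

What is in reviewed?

reviewed = {#477}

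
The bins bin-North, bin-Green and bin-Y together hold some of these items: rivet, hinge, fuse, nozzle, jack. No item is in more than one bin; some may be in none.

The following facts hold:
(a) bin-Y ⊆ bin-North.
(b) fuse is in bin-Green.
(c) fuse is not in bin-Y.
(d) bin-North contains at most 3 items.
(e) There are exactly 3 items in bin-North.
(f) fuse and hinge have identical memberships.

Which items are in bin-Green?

bin-Green = {fuse, hinge}

From (b): fuse ∈ bin-Green.
(f): hinge matches fuse: hinge ∉ bin-North.
(f): hinge matches fuse: hinge ∈ bin-Green.
(e): only 3 candidates remain for bin-North, so all are in.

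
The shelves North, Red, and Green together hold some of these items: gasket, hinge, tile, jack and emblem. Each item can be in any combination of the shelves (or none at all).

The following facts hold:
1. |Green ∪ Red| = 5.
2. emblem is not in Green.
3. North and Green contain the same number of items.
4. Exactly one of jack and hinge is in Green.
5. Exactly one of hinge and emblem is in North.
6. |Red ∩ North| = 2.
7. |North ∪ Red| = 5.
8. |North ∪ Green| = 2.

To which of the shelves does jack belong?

jack: Red

From (2): emblem ∉ Green.
Suppose jack ∈ North: no assignment then satisfies all the clues, so jack ∉ North.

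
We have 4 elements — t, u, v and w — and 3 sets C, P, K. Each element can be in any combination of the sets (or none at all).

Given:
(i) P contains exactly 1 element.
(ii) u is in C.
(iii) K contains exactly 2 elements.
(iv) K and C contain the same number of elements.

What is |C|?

2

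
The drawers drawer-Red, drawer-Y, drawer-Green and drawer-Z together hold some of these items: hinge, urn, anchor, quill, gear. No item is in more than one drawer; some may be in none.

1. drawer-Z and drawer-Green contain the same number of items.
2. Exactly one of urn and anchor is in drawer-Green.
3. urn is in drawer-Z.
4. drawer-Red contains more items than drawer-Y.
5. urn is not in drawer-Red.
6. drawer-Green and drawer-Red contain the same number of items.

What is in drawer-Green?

drawer-Green = {anchor}

From (3): urn ∈ drawer-Z.
(2) (exactly one): anchor ∈ drawer-Green.
Suppose hinge ∈ drawer-Green: no assignment then satisfies all the clues, so hinge ∉ drawer-Green.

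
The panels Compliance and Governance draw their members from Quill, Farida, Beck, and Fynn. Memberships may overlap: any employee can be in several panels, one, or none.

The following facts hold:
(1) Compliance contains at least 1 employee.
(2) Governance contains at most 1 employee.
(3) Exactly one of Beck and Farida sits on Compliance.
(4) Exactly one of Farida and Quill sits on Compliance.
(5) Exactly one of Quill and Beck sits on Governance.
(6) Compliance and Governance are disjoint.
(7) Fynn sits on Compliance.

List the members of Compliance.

Compliance = {Farida, Fynn}

From (7): Fynn ∈ Compliance.
(6) (disjoint): Fynn ∉ Governance.
Suppose Quill ∈ Compliance: no assignment then satisfies all the clues, so Quill ∉ Compliance.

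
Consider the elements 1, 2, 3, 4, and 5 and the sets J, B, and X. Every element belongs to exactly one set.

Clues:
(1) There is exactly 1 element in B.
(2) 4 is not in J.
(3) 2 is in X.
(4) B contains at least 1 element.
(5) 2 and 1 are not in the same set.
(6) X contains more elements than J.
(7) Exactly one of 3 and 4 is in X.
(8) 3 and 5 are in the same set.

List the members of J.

J = {1}

From (2): 4 ∉ J.
From (3): 2 ∈ X.
(5): 1 ∉ X.
Suppose 1 ∉ J: no assignment then satisfies all the clues, so 1 ∈ J.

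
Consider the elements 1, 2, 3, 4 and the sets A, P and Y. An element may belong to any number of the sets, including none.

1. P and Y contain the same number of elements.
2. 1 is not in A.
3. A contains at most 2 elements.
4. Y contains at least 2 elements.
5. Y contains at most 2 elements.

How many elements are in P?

2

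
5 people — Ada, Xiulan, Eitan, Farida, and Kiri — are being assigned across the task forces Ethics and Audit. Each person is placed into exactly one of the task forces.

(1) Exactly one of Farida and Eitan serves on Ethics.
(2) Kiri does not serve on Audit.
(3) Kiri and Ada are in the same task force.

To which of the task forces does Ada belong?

From (2): Kiri ∉ Audit.
(3): Ada matches Kiri: Ada ∉ Audit.
Only one task force left: Ada ∈ Ethics.
Only one task force left: Kiri ∈ Ethics.

Ada: Ethics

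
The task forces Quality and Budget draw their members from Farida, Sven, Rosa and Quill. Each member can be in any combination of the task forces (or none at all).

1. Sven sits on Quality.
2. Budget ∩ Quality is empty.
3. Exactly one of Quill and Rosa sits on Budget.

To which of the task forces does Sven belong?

From (1): Sven ∈ Quality.
(2) (disjoint): Sven ∉ Budget.

Sven: Quality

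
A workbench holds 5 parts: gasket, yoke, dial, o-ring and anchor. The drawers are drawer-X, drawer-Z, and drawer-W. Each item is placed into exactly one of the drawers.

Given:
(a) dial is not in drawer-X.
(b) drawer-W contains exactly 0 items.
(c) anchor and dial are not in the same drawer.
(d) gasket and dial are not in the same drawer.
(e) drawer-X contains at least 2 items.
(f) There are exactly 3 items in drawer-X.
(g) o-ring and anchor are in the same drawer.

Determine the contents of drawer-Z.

From (a): dial ∉ drawer-X.
(b): drawer-W already has 0, so the rest are out.
Only one drawer left: dial ∈ drawer-Z.
(c): anchor ∉ drawer-Z.
(d): gasket ∉ drawer-Z.
(g): o-ring matches anchor: o-ring ∉ drawer-Z.
Only one drawer left: gasket ∈ drawer-X.
Only one drawer left: o-ring ∈ drawer-X.
Only one drawer left: anchor ∈ drawer-X.
(f): drawer-X already has 3, so the rest are out.
Only one drawer left: yoke ∈ drawer-Z.

drawer-Z = {dial, yoke}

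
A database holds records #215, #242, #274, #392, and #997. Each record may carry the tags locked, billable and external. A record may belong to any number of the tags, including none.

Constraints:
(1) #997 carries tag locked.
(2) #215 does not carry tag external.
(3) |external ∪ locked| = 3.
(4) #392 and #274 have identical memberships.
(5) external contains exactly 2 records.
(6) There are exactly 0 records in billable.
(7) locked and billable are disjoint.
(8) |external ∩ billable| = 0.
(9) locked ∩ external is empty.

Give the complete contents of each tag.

locked = {#997}; billable = {}; external = {#274, #392}

From (1): #997 ∈ locked.
From (2): #215 ∉ external.
(6): billable already has 0, so the rest are out.
(9) (disjoint): #997 ∉ external.
Suppose #215 ∈ locked: no assignment then satisfies all the clues, so #215 ∉ locked.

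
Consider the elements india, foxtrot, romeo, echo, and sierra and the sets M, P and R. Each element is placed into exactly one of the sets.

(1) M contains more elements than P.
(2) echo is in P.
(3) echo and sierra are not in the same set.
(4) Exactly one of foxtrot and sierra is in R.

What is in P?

P = {echo}

From (2): echo ∈ P.
(3): sierra ∉ P.
Suppose india ∈ P: no assignment then satisfies all the clues, so india ∉ P.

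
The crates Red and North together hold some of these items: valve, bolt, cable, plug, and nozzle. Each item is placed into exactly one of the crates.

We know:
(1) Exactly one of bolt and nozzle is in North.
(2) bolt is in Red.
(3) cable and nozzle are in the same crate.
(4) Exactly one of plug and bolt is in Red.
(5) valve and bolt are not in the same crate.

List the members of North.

North = {cable, nozzle, plug, valve}

From (2): bolt ∈ Red.
(1) (exactly one): nozzle ∈ North.
(3): cable matches nozzle: cable ∉ Red.
(3): cable matches nozzle: cable ∈ North.
(4) (exactly one): plug ∉ Red.
(5): valve ∉ Red.
Only one crate left: valve ∈ North.
Only one crate left: plug ∈ North.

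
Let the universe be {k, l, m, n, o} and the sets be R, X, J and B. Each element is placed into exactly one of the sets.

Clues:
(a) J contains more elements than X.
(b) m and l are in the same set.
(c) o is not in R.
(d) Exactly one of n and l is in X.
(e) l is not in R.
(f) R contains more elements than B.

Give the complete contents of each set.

R = {k}; X = {n}; J = {l, m, o}; B = {}

From (c): o ∉ R.
From (e): l ∉ R.
(b): m matches l: m ∉ R.
Suppose k ∉ R: no assignment then satisfies all the clues, so k ∈ R.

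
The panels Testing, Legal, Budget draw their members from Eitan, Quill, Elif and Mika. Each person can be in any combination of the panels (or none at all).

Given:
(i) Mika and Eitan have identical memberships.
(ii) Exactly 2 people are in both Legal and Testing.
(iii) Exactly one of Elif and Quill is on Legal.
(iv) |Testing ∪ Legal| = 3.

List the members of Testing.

Testing = {Eitan, Mika}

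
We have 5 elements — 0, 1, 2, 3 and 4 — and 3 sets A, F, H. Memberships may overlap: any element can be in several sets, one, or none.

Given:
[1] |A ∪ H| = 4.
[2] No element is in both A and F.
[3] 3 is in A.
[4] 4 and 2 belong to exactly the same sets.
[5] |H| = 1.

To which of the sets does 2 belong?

2: A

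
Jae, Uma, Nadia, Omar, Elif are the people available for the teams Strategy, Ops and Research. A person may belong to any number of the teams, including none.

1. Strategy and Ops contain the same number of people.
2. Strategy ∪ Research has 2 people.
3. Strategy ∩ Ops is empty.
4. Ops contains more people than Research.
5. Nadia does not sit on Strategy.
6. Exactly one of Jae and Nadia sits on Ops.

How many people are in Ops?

2

From (5): Nadia ∉ Strategy.
Suppose Nadia ∈ Research: no assignment then satisfies all the clues, so Nadia ∉ Research.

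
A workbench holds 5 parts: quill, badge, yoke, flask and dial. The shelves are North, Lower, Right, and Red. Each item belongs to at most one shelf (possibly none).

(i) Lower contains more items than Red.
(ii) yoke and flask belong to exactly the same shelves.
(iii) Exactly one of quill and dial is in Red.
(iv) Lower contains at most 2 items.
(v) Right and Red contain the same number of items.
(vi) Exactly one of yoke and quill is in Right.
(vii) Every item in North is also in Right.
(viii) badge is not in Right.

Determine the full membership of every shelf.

From (viii): badge ∉ Right.
(vii) contrapositive: badge ∉ North.
Suppose quill ∈ North: no assignment then satisfies all the clues, so quill ∉ North.

North = {}; Lower = {flask, yoke}; Right = {quill}; Red = {dial}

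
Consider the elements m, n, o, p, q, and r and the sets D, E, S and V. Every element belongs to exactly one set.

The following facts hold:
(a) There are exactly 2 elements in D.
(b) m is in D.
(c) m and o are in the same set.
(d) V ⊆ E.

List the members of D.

From (b): m ∈ D.
(c): o matches m: o ∈ D.
(a): D already has 2, so the rest are out.

D = {m, o}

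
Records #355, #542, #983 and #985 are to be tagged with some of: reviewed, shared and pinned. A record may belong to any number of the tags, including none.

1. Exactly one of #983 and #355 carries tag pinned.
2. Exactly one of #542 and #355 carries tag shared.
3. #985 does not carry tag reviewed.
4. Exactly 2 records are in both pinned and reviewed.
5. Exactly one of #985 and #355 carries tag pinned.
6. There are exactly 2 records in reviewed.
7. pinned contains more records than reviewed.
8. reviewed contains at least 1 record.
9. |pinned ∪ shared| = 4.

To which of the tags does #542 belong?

#542: pinned, reviewed

From (3): #985 ∉ reviewed.
Suppose #542 ∉ reviewed: no assignment then satisfies all the clues, so #542 ∈ reviewed.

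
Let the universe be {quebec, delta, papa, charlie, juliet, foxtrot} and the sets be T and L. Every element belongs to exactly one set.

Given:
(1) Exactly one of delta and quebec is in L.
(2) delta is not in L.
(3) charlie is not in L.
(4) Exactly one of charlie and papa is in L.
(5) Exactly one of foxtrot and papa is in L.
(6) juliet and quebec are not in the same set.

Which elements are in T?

T = {charlie, delta, foxtrot, juliet}

From (2): delta ∉ L.
From (3): charlie ∉ L.
(1) (exactly one): quebec ∈ L.
(4) (exactly one): papa ∈ L.
(5) (exactly one): foxtrot ∉ L.
(6): juliet ∉ L.
Only one set left: delta ∈ T.
Only one set left: charlie ∈ T.
Only one set left: juliet ∈ T.
Only one set left: foxtrot ∈ T.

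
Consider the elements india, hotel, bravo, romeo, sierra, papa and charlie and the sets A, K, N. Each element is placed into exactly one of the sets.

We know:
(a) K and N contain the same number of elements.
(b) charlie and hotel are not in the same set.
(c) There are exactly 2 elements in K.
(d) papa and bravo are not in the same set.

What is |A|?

3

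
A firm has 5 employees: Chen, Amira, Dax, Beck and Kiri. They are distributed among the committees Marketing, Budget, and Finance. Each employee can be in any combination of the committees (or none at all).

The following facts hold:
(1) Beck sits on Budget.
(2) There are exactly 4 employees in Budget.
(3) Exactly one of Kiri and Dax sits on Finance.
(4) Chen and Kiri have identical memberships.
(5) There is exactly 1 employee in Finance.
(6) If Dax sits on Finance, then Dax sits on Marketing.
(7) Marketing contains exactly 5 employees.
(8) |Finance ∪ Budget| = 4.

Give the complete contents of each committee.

Marketing = {Amira, Beck, Chen, Dax, Kiri}; Budget = {Beck, Chen, Dax, Kiri}; Finance = {Dax}

From (1): Beck ∈ Budget.
(7): only 5 candidates remain for Marketing, so all are in.
Suppose Chen ∉ Budget: no assignment then satisfies all the clues, so Chen ∈ Budget.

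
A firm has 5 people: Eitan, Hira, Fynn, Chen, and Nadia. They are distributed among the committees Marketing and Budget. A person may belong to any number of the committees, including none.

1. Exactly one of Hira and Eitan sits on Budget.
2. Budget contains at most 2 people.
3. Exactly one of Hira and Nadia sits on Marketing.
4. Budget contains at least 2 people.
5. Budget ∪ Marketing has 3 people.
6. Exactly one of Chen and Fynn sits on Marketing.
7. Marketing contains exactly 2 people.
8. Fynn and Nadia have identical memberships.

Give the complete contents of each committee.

Marketing = {Chen, Hira}; Budget = {Chen, Eitan}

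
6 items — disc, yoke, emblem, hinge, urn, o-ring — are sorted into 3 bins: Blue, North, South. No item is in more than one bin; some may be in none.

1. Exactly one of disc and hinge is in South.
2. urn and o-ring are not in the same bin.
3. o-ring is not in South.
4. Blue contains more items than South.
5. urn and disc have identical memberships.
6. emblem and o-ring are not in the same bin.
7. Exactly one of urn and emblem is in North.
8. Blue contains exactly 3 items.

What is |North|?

1

From (3): o-ring ∉ South.
Suppose disc ∈ North: no assignment then satisfies all the clues, so disc ∉ North.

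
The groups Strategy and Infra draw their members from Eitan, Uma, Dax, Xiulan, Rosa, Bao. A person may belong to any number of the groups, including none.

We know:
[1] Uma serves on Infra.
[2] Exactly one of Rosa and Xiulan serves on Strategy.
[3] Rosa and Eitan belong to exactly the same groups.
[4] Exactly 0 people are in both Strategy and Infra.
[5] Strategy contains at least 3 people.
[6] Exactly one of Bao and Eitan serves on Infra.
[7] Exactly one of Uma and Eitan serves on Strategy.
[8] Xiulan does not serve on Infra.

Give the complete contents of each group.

From (1): Uma ∈ Infra.
From (8): Xiulan ∉ Infra.
Suppose Eitan ∉ Strategy: no assignment then satisfies all the clues, so Eitan ∈ Strategy.

Strategy = {Dax, Eitan, Rosa}; Infra = {Bao, Uma}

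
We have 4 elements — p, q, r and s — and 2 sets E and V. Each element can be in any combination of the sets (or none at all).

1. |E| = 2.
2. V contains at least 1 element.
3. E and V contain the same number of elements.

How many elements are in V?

2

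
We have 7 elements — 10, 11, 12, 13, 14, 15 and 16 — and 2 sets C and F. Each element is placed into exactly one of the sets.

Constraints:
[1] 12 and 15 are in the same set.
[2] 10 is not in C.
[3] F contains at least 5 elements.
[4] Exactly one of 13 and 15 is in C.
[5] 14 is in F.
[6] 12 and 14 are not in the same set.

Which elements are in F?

From (2): 10 ∉ C.
From (5): 14 ∈ F.
(6): 12 ∉ F.
Only one set left: 10 ∈ F.
Only one set left: 12 ∈ C.
(1): 15 matches 12: 15 ∈ C.
(3): only 5 candidates remain for F, so all are in.

F = {10, 11, 13, 14, 16}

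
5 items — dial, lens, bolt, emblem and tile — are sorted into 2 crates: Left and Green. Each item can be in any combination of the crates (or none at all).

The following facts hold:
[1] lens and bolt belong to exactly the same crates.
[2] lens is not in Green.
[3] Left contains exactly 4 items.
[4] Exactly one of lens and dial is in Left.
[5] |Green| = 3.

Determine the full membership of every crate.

Left = {bolt, emblem, lens, tile}; Green = {dial, emblem, tile}

From (2): lens ∉ Green.
(1): bolt matches lens: bolt ∉ Green.
(5): only 3 candidates remain for Green, so all are in.
Suppose dial ∈ Left: no assignment then satisfies all the clues, so dial ∉ Left.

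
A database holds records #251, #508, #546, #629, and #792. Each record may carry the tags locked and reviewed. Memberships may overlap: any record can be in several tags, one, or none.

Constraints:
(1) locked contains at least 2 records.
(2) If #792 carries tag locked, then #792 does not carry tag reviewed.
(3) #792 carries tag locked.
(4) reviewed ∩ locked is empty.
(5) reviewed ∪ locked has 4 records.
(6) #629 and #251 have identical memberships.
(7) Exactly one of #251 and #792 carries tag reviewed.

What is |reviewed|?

2

From (3): #792 ∈ locked.
(2): #792 ∉ reviewed.
(7) (exactly one): #251 ∈ reviewed.
(4) (disjoint): #251 ∉ locked.
(6): #629 matches #251: #629 ∉ locked.
(6): #629 matches #251: #629 ∈ reviewed.
Suppose #508 ∈ reviewed: no assignment then satisfies all the clues, so #508 ∉ reviewed.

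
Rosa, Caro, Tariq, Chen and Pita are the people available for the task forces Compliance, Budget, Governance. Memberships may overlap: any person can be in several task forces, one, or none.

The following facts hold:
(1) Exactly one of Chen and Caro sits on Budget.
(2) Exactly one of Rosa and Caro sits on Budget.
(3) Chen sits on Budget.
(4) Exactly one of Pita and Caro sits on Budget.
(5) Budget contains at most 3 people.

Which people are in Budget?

From (3): Chen ∈ Budget.
(1) (exactly one): Caro ∉ Budget.
(2) (exactly one): Rosa ∈ Budget.
(4) (exactly one): Pita ∈ Budget.
(5): Budget already has 3, so the rest are out.

Budget = {Chen, Pita, Rosa}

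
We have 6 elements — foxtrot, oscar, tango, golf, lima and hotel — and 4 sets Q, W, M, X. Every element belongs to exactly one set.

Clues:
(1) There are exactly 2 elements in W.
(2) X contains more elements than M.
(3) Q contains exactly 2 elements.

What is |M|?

0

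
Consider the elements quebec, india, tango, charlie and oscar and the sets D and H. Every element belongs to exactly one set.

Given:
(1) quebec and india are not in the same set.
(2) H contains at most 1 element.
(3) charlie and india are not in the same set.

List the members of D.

D = {charlie, oscar, quebec, tango}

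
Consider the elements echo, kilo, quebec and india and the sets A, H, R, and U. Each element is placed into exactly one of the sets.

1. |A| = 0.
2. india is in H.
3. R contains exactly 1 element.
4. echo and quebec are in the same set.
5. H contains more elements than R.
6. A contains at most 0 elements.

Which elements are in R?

R = {kilo}

From (2): india ∈ H.
(1): A already has 0, so the rest are out.
Suppose echo ∈ R: no assignment then satisfies all the clues, so echo ∉ R.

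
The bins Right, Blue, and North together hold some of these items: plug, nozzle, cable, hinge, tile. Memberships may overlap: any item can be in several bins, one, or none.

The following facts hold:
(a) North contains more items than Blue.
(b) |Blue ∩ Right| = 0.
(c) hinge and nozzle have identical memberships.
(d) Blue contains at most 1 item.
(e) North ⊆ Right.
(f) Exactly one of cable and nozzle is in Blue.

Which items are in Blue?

Blue = {cable}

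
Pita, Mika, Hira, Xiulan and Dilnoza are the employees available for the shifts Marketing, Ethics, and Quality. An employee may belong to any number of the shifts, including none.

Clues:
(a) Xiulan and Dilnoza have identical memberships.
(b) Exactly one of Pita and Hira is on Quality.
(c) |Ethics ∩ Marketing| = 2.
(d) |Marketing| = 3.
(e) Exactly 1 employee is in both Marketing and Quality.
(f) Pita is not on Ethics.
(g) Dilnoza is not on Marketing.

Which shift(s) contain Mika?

Mika: Ethics, Marketing

From (f): Pita ∉ Ethics.
From (g): Dilnoza ∉ Marketing.
(a): Xiulan matches Dilnoza: Xiulan ∉ Marketing.
(d): only 3 candidates remain for Marketing, so all are in.
Suppose Mika ∉ Ethics: no assignment then satisfies all the clues, so Mika ∈ Ethics.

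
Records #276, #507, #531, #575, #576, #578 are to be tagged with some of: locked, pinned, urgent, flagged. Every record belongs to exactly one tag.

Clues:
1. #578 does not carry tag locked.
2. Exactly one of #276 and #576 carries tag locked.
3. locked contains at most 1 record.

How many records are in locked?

From (1): #578 ∉ locked.
Suppose #507 ∈ locked: no assignment then satisfies all the clues, so #507 ∉ locked.

1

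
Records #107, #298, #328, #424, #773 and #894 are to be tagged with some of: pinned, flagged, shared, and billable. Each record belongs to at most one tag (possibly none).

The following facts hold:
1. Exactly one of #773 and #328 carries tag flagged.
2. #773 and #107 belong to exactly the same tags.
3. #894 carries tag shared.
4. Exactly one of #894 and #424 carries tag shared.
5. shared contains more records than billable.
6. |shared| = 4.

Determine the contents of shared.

shared = {#107, #298, #773, #894}

From (3): #894 ∈ shared.
(4) (exactly one): #424 ∉ shared.
Suppose #107 ∉ shared: no assignment then satisfies all the clues, so #107 ∈ shared.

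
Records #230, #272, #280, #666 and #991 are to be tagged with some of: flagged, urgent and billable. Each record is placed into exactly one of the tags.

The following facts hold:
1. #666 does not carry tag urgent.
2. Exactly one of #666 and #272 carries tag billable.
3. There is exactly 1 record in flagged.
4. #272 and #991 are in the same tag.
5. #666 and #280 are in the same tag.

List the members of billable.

billable = {#280, #666}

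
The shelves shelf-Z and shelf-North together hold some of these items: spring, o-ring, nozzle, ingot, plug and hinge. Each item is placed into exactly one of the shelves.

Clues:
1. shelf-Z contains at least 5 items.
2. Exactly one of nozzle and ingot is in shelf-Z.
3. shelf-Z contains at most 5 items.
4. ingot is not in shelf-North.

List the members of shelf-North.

From (4): ingot ∉ shelf-North.
Only one shelf left: ingot ∈ shelf-Z.
(2) (exactly one): nozzle ∉ shelf-Z.
Only one shelf left: nozzle ∈ shelf-North.
(1): only 5 candidates remain for shelf-Z, so all are in.

shelf-North = {nozzle}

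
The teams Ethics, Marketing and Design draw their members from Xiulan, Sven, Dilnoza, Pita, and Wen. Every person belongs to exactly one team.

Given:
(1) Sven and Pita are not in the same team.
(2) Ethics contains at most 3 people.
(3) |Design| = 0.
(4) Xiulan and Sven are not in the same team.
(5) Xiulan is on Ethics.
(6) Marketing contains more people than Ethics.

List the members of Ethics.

Ethics = {Pita, Xiulan}

From (5): Xiulan ∈ Ethics.
(3): Design already has 0, so the rest are out.
(4): Sven ∉ Ethics.
Only one team left: Sven ∈ Marketing.
(1): Pita ∉ Marketing.
Only one team left: Pita ∈ Ethics.
Suppose Dilnoza ∈ Ethics: no assignment then satisfies all the clues, so Dilnoza ∉ Ethics.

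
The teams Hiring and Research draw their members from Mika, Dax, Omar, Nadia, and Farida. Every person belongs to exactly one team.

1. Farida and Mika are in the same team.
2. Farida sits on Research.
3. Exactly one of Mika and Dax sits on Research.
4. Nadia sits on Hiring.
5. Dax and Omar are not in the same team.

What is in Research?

From (2): Farida ∈ Research.
From (4): Nadia ∈ Hiring.
(1): Mika matches Farida: Mika ∉ Hiring.
(1): Mika matches Farida: Mika ∈ Research.
(3) (exactly one): Dax ∉ Research.
Only one team left: Dax ∈ Hiring.
(5): Omar ∉ Hiring.
Only one team left: Omar ∈ Research.

Research = {Farida, Mika, Omar}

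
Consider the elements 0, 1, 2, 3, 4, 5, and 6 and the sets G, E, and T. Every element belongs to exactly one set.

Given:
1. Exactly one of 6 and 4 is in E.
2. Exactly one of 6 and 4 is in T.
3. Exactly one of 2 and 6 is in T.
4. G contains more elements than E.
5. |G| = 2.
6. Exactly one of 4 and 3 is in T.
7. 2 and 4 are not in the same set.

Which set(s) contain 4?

4: E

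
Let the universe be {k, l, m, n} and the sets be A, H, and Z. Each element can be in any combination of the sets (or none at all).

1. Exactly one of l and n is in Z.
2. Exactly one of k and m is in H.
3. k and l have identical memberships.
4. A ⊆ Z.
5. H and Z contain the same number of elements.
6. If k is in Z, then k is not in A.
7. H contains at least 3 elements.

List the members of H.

H = {k, l, n}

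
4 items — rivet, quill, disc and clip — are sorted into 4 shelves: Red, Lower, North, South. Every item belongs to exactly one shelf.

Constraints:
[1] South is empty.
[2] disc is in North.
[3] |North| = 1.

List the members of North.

From (2): disc ∈ North.
(1): South already has 0, so the rest are out.
(3): North already has 1, so the rest are out.

North = {disc}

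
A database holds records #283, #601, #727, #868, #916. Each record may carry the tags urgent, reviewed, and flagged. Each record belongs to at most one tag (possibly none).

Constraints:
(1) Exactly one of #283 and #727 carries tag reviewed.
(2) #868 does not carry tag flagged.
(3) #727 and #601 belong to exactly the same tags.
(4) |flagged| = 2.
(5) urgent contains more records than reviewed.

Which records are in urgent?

urgent = {#868, #916}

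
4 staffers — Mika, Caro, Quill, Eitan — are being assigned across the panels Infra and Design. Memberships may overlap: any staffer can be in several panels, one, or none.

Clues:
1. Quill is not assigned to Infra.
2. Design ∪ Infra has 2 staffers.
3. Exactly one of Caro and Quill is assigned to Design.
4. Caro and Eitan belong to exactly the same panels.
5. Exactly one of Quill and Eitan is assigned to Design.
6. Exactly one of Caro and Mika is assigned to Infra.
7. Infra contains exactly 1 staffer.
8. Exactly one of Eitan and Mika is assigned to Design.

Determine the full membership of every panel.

Infra = {Mika}; Design = {Mika, Quill}

From (1): Quill ∉ Infra.
Suppose Mika ∉ Infra: no assignment then satisfies all the clues, so Mika ∈ Infra.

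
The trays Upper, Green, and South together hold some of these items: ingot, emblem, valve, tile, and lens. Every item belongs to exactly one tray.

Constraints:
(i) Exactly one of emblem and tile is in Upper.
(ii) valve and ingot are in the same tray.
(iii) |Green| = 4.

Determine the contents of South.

South = {}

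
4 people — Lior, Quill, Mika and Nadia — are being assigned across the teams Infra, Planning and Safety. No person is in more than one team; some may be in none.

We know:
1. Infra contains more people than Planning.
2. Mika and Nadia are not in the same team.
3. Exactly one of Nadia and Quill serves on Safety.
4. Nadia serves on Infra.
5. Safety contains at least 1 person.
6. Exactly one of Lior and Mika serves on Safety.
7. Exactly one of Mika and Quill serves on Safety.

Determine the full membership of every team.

From (4): Nadia ∈ Infra.
(2): Mika ∉ Infra.
(3) (exactly one): Quill ∈ Safety.
(7) (exactly one): Mika ∉ Safety.
(6) (exactly one): Lior ∈ Safety.
Suppose Mika ∈ Planning: no assignment then satisfies all the clues, so Mika ∉ Planning.

Infra = {Nadia}; Planning = {}; Safety = {Lior, Quill}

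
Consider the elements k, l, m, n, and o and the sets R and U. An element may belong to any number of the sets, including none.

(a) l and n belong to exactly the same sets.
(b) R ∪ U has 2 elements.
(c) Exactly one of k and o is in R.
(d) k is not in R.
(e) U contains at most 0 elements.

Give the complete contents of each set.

R = {m, o}; U = {}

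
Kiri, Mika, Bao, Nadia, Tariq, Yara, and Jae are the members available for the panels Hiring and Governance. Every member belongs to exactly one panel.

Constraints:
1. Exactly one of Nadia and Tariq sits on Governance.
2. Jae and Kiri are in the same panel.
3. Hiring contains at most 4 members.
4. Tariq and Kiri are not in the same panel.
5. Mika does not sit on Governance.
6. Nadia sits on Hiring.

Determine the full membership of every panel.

From (5): Mika ∉ Governance.
From (6): Nadia ∈ Hiring.
(1) (exactly one): Tariq ∈ Governance.
(4): Kiri ∉ Governance.
Only one panel left: Kiri ∈ Hiring.
Only one panel left: Mika ∈ Hiring.
(2): Jae matches Kiri: Jae ∈ Hiring.
(3): Hiring already has 4, so the rest are out.
Only one panel left: Bao ∈ Governance.
Only one panel left: Yara ∈ Governance.

Hiring = {Jae, Kiri, Mika, Nadia}; Governance = {Bao, Tariq, Yara}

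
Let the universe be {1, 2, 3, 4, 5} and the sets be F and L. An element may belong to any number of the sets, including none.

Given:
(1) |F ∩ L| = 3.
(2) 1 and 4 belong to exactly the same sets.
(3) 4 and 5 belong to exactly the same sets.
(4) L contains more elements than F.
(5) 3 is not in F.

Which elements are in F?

F = {1, 4, 5}

From (5): 3 ∉ F.
Suppose 1 ∉ F: no assignment then satisfies all the clues, so 1 ∈ F.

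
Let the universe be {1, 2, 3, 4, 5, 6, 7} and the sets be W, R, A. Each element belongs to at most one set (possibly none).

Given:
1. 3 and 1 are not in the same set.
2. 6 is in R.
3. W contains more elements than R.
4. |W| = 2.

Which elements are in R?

R = {6}

From (2): 6 ∈ R.
Suppose 1 ∈ R: no assignment then satisfies all the clues, so 1 ∉ R.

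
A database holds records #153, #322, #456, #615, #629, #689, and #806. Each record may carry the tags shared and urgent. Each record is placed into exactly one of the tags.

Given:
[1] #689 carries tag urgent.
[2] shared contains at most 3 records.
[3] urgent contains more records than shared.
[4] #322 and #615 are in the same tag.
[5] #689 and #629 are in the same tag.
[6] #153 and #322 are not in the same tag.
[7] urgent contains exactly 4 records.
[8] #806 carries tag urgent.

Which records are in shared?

From (1): #689 ∈ urgent.
From (8): #806 ∈ urgent.
(5): #629 matches #689: #629 ∉ shared.
(5): #629 matches #689: #629 ∈ urgent.
Suppose #153 ∈ shared: no assignment then satisfies all the clues, so #153 ∉ shared.

shared = {#322, #456, #615}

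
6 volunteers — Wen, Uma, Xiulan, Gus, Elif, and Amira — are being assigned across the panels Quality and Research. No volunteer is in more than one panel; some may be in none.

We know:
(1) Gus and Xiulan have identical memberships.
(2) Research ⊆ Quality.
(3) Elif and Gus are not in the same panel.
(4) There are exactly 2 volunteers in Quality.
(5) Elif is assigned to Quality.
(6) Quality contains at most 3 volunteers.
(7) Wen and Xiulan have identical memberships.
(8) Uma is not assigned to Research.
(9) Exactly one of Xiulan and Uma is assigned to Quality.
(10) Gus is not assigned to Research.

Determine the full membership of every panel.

From (5): Elif ∈ Quality.
From (8): Uma ∉ Research.
From (10): Gus ∉ Research.
(1): Xiulan matches Gus: Xiulan ∉ Research.
(3): Gus ∉ Quality.
(7): Wen matches Xiulan: Wen ∉ Research.
(1): Xiulan matches Gus: Xiulan ∉ Quality.
(7): Wen matches Xiulan: Wen ∉ Quality.
(9) (exactly one): Uma ∈ Quality.
(4): Quality already has 2, so the rest are out.
(2) contrapositive: Amira ∉ Research.

Quality = {Elif, Uma}; Research = {}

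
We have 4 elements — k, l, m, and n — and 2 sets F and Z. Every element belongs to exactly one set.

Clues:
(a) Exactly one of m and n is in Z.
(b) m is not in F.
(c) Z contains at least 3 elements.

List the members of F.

From (b): m ∉ F.
Only one set left: m ∈ Z.
(a) (exactly one): n ∉ Z.
(c): only 3 candidates remain for Z, so all are in.
Only one set left: n ∈ F.

F = {n}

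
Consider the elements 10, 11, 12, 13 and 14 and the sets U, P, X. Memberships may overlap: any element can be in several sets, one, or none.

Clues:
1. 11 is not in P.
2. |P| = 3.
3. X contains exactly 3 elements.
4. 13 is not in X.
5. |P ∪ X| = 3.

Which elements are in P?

P = {10, 12, 14}

From (1): 11 ∉ P.
From (4): 13 ∉ X.
Suppose 10 ∉ P: no assignment then satisfies all the clues, so 10 ∈ P.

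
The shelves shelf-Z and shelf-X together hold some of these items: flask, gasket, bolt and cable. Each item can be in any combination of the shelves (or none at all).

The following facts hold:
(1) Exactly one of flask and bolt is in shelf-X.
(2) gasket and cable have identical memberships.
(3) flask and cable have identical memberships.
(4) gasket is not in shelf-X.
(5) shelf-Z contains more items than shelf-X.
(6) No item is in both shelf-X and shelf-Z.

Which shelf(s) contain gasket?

From (4): gasket ∉ shelf-X.
(2): cable matches gasket: cable ∉ shelf-X.
(3): flask matches cable: flask ∉ shelf-X.
(1) (exactly one): bolt ∈ shelf-X.
(6) (disjoint): bolt ∉ shelf-Z.
Suppose gasket ∉ shelf-Z: no assignment then satisfies all the clues, so gasket ∈ shelf-Z.

gasket: shelf-Z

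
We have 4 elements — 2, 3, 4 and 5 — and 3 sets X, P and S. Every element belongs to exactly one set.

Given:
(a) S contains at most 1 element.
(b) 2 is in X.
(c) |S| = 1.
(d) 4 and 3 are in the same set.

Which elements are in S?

From (b): 2 ∈ X.
Suppose 3 ∈ S: no assignment then satisfies all the clues, so 3 ∉ S.

S = {5}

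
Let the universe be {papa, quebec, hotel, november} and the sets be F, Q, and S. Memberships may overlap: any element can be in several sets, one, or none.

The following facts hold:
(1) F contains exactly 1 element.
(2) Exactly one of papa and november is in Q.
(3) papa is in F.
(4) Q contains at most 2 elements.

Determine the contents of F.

F = {papa}

From (3): papa ∈ F.
(1): F already has 1, so the rest are out.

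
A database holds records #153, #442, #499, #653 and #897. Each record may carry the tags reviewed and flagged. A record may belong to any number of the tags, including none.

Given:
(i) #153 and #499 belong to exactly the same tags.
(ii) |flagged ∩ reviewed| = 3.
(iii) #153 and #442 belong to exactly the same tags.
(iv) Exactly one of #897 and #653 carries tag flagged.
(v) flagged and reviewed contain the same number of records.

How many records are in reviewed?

4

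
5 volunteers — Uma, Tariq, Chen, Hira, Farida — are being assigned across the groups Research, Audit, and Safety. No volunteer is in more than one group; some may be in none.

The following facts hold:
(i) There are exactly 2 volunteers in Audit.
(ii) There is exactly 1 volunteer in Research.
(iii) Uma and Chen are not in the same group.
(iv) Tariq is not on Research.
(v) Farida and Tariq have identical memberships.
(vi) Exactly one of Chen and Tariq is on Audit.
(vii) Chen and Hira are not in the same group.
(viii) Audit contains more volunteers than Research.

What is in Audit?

Audit = {Farida, Tariq}

From (iv): Tariq ∉ Research.
(v): Farida matches Tariq: Farida ∉ Research.
Suppose Uma ∈ Audit: no assignment then satisfies all the clues, so Uma ∉ Audit.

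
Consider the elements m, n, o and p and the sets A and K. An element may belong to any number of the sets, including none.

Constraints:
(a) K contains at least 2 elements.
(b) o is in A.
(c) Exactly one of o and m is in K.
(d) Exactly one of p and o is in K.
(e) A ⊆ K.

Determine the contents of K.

K = {n, o}

From (b): o ∈ A.
(e) with o ∈ A: o ∈ K.
(c) (exactly one): m ∉ K.
(d) (exactly one): p ∉ K.
(e) contrapositive: m ∉ A.
(e) contrapositive: p ∉ A.
(a): only 2 candidates remain for K, so all are in.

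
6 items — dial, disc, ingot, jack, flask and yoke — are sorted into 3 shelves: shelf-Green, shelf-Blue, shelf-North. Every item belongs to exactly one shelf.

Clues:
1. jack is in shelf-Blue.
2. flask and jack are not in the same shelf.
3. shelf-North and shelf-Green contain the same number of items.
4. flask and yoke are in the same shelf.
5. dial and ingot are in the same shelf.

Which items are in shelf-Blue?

shelf-Blue = {disc, jack}

From (1): jack ∈ shelf-Blue.
(2): flask ∉ shelf-Blue.
(4): yoke matches flask: yoke ∉ shelf-Blue.
Suppose dial ∈ shelf-Blue: no assignment then satisfies all the clues, so dial ∉ shelf-Blue.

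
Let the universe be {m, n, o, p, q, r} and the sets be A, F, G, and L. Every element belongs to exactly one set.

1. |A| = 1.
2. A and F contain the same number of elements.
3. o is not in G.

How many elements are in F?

1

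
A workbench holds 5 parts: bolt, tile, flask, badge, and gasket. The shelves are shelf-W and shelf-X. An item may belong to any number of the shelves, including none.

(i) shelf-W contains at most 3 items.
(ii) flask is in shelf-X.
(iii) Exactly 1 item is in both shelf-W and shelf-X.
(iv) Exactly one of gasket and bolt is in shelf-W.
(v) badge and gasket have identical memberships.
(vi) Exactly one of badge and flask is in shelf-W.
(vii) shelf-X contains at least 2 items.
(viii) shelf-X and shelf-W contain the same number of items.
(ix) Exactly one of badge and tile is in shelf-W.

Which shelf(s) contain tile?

tile: shelf-W

From (ii): flask ∈ shelf-X.
Suppose tile ∉ shelf-W: no assignment then satisfies all the clues, so tile ∈ shelf-W.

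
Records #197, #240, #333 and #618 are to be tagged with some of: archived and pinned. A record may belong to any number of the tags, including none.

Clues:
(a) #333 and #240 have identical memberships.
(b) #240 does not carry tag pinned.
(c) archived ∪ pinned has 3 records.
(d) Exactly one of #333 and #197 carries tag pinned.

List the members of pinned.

pinned = {#197}

From (b): #240 ∉ pinned.
(a): #333 matches #240: #333 ∉ pinned.
(d) (exactly one): #197 ∈ pinned.
Suppose #618 ∈ pinned: no assignment then satisfies all the clues, so #618 ∉ pinned.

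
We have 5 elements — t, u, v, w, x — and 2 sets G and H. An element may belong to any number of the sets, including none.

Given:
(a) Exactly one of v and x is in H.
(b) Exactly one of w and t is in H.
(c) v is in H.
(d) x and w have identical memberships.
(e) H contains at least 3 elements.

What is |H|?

3

From (c): v ∈ H.
(a) (exactly one): x ∉ H.
(d): w matches x: w ∉ H.
(e): only 3 candidates remain for H, so all are in.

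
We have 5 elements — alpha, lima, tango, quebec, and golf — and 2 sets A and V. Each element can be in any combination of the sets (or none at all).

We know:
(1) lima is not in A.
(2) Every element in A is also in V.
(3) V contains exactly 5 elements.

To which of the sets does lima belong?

lima: V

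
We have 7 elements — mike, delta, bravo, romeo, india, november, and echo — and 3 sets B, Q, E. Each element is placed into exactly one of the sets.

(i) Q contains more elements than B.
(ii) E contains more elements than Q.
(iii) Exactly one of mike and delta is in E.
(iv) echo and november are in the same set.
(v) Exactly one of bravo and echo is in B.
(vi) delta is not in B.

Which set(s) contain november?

november: E

From (vi): delta ∉ B.
Suppose november ∈ B: no assignment then satisfies all the clues, so november ∉ B.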